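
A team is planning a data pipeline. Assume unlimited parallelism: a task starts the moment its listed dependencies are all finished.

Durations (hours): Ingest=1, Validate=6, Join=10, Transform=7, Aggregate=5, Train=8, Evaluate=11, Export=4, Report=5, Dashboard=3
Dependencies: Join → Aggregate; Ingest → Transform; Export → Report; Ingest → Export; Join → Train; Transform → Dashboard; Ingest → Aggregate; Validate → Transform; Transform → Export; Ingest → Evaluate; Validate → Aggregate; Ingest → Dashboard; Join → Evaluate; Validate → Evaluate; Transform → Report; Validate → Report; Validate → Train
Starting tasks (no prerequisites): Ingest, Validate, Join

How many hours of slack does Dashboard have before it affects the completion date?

6

Validate→Transform→Export→Report = 6+7+4+5 = 22 sets the makespan at 22 hours.
The longest chain containing Dashboard totals 16 hours.
So Dashboard can slip 22 − 16 = 6 hours.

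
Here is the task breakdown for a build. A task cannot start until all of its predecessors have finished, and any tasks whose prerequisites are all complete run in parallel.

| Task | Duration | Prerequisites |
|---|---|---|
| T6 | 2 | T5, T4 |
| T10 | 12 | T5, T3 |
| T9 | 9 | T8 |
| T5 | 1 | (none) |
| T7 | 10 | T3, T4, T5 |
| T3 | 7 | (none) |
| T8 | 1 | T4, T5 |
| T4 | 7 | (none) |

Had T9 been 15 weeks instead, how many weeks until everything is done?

23

Baseline: T3→T10 = 7+12 = 19 → 19 weeks.
T9 is off the critical path — its longest chain is 17 weeks, giving 2 of slack.
The binding chain switches to T4→T8→T9 = 7+1+15 = 23; finish 23 weeks.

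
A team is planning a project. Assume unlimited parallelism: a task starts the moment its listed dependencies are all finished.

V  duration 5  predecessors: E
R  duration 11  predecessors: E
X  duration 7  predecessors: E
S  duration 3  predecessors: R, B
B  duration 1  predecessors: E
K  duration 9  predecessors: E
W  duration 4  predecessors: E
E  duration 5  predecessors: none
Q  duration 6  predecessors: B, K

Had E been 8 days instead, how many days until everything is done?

23

Critical path before the change: E→K→Q = 5+9+6 = 20 giving 20 days.
Since E is critical, the +3 change carries straight to that chain (now 23 days).
The critical path is still E→K→Q; finish is now 23 days.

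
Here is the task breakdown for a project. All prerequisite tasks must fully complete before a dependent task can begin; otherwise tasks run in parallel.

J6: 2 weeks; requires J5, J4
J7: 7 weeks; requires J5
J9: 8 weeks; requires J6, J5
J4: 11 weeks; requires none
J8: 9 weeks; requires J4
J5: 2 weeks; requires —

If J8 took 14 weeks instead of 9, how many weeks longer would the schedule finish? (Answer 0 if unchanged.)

Actual critical path: J4→J6→J9 = 11+2+8 = 21 ⇒ 21 weeks.
J8 is off the critical path — its longest chain is 20 weeks, giving 1 of slack.
New critical path: J4→J8 = 11+14 = 25 ⇒ 25 weeks.
Change in finish: 25 − 21 = +4 weeks.

4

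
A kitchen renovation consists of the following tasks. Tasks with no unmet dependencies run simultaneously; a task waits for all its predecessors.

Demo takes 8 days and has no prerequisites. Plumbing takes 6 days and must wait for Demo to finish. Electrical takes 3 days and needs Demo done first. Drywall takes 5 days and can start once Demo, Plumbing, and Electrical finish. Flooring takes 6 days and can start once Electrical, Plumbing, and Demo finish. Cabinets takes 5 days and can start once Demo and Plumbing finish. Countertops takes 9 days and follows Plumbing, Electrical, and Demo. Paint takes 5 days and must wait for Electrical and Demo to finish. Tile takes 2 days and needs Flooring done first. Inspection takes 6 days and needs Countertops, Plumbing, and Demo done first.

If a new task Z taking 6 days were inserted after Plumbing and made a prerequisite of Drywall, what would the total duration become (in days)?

29

Originally the kitchen renovation takes 29 days.
With Z inserted, Drywall now waits for max(Demo, Plumbing, Electrical, Z).
New critical path: Demo→Plumbing→Countertops→Inspection = 8+6+9+6 = 29 ⇒ 29 days.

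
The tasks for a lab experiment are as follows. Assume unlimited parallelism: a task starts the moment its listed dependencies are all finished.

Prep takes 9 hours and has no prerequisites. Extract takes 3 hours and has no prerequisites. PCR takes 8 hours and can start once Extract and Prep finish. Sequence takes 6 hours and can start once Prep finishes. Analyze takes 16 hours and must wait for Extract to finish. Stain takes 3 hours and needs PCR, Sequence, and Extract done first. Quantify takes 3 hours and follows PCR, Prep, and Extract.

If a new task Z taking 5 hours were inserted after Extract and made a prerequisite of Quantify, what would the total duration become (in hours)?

20

Originally the schedule takes 20 hours.
With Z inserted, Quantify now waits for max(PCR, Prep, Extract, Z).
New critical path: Prep→PCR→Stain = 9+8+3 = 20 ⇒ 20 hours.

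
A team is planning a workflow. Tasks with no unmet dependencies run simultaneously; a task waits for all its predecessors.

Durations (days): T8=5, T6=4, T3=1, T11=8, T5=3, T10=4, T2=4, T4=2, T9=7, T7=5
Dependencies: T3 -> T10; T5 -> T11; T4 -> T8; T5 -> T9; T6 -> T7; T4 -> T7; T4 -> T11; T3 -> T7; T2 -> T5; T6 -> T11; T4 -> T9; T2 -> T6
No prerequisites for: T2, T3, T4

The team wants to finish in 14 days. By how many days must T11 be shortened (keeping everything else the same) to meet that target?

2

Current finish: 16 days; target: 14.
T11 is on every critical path, so each day cut from T11 cuts the finish by one (this holds down to a finish of 14).
Need 16 − 14 = 2 days off T11 → T11 becomes 6 days, finish becomes 14.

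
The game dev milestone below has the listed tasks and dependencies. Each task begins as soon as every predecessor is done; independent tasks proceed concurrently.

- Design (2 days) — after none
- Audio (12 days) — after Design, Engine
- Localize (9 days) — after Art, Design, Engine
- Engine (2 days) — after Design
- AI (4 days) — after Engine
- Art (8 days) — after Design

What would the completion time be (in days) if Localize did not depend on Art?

Before: longest chain Design→Art→Localize = 2+8+9 = 19, finish 19.
Without Art→Localize, Localize's earliest start moves from 10 to 4.
After: Design→Engine→Audio = 2+2+12 = 16 → 16 days.

16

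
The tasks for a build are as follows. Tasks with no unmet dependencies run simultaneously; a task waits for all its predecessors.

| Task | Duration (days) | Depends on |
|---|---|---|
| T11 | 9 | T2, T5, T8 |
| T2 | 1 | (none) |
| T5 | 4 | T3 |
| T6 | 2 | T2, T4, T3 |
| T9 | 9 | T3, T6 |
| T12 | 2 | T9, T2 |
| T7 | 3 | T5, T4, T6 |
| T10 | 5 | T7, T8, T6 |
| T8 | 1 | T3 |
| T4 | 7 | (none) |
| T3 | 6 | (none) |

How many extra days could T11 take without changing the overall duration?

Critical path: T4→T6→T9→T12 = 7+2+9+2 = 20, so the finish is 20 days.
Longest path through T11: 19 days (earliest finish 19, latest finish 20).
Slack of T11 = 11 − 10 = 1 day.

1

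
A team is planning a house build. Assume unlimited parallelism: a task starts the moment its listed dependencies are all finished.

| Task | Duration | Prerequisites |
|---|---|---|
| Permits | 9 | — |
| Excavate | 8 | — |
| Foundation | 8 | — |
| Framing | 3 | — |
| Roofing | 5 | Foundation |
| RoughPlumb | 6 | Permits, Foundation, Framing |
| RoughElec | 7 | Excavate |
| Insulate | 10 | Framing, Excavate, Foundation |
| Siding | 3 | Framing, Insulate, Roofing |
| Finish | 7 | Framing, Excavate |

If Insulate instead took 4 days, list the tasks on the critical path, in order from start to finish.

Foundation, Roofing, Siding

As given, the longest chain is Excavate→Insulate→Siding = 8+10+3 = 21, so the finish is 21 days.
Insulate is on the critical path; changing it to 4 makes that path 15 days.
The binding chain switches to Foundation→Roofing→Siding = 8+5+3 = 16; finish 16 days.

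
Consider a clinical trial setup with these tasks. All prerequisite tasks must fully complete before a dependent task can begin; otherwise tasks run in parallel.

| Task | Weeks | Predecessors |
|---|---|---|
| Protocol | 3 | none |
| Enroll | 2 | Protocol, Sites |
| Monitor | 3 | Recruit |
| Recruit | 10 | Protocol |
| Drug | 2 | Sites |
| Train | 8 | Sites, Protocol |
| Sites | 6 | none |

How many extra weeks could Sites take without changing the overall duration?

The longest chain is Protocol→Recruit→Monitor = 3+10+3 = 16; overall finish 16 weeks.
Sites finishes as early as 6 and must finish by 8.
Slack of Sites = 2 − 0 = 2 weeks.

2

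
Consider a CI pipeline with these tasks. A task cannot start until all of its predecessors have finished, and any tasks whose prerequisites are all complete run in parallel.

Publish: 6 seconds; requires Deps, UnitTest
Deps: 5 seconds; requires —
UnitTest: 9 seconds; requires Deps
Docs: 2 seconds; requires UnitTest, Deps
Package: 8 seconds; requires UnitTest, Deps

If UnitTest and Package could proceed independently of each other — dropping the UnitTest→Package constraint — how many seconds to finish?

Original critical path: Deps→UnitTest→Package = 5+9+8 = 22 ⇒ 22 seconds.
Without UnitTest→Package, Package's earliest start moves from 14 to 5.
After: Deps→UnitTest→Publish = 5+9+6 = 20 → 20 seconds.

20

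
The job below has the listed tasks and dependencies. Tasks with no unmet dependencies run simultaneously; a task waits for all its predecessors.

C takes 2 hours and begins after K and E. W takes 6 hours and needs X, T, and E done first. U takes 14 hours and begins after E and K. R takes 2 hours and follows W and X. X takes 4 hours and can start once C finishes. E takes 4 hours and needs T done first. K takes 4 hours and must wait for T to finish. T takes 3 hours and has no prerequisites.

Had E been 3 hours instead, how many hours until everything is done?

21

As given, the longest chain is T→E→C→X→W→R = 3+4+2+4+6+2 = 21, so the finish is 21 hours.
E is on the critical path; changing it to 3 makes that path 20 hours.
The binding chain switches to T→K→C→X→W→R = 3+4+2+4+6+2 = 21; finish 21 hours.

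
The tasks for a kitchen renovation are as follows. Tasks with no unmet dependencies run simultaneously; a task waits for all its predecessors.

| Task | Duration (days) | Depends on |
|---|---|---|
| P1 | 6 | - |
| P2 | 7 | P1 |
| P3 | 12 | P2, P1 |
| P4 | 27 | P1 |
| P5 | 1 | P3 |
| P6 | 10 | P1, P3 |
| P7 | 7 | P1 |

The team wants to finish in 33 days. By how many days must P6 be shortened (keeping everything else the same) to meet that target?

2

Current finish: 35 days; target: 33.
P6 is on every critical path, so each day cut from P6 cuts the finish by one (this holds down to a finish of 33).
Need 35 − 33 = 2 days off P6 → P6 becomes 8 days, finish becomes 33.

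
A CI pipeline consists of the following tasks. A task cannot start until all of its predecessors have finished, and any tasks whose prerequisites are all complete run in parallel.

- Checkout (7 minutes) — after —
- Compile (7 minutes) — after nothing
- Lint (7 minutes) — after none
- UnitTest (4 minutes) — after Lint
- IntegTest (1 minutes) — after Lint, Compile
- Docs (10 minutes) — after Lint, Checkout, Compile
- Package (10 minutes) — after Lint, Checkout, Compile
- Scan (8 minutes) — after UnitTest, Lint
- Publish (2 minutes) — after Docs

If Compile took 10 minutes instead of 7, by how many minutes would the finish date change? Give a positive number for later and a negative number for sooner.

The binding path is Compile→Docs→Publish = 7+10+2 = 19; finish at 19 minutes.
Compile lies on that path, so at 10 minutes the path becomes 22 minutes.
The critical path is still Compile→Docs→Publish; finish is now 22 minutes.
Change in finish: 22 − 19 = +3 minutes.

3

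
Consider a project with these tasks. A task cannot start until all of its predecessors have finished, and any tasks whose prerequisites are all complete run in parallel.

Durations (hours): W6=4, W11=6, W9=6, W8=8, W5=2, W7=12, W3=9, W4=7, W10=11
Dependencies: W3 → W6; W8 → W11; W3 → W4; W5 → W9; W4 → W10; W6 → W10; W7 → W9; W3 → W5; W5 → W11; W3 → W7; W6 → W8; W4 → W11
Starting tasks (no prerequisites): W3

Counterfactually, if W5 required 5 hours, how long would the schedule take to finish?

The binding path is W3→W4→W10 = 9+7+11 = 27; finish at 27 hours.
W5 has 10 hours of float (longest path through it is 17).
The critical path is still W3→W4→W10; finish is now 27 hours.

27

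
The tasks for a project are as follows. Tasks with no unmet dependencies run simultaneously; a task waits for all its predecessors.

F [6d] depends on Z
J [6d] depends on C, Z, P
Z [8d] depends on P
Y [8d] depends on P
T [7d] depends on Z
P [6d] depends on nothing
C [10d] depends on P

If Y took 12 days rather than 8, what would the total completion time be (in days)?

22

Baseline: P→C→J = 6+10+6 = 22 → 22 days.
The longest path through Y is only 14 days, so Y has float 8.
That remains the longest chain; total 22 days.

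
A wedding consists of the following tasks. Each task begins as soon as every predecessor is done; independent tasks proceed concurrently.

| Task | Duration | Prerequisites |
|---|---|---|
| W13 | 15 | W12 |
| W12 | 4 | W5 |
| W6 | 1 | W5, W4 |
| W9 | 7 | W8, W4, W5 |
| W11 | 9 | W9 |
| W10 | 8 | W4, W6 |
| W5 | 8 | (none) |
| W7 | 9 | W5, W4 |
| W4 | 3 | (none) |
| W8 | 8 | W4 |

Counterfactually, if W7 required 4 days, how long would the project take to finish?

27

Critical path before the change: W4→W8→W9→W11 = 3+8+7+9 = 27 giving 27 days.
The longest path through W7 is only 17 days, so W7 has float 10.
The critical path is still W4→W8→W9→W11; finish is now 27 days.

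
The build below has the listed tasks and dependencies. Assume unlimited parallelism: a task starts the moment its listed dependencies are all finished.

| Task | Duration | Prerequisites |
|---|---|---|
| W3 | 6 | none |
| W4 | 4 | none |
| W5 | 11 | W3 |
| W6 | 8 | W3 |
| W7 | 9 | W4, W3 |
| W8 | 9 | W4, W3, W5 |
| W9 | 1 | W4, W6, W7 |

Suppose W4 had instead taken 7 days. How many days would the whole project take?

26

As given, the longest chain is W3→W5→W8 = 6+11+9 = 26, so the finish is 26 days.
The longest path through W4 is only 14 days, so W4 has float 12.
No other chain overtakes it, so the finish is 26 days.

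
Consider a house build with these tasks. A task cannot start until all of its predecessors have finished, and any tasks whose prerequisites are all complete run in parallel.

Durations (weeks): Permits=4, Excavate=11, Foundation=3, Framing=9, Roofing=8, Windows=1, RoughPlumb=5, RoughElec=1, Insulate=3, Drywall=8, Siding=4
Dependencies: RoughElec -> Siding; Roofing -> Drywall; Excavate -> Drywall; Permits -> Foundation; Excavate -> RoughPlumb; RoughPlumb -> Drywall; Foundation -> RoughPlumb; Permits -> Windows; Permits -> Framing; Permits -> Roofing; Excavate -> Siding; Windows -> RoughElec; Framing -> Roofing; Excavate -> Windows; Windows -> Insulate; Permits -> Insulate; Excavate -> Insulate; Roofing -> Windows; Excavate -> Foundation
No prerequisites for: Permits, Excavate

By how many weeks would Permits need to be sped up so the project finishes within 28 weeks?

Current finish: 29 weeks; target: 28.
Permits is on every critical path, so each week cut from Permits cuts the finish by one (this holds down to a finish of 27).
Need 29 − 28 = 1 week off Permits → Permits becomes 3 weeks, finish becomes 28.

1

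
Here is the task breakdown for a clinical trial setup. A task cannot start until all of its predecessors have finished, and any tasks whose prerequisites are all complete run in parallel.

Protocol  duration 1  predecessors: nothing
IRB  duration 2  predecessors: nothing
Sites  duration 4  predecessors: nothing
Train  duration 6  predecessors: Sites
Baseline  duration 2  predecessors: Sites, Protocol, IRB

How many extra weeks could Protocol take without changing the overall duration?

7

Sites→Train = 4+6 = 10 sets the makespan at 10 weeks.
Longest path through Protocol: 3 weeks (earliest finish 1, latest finish 8).
So Protocol can slip 8 − 1 = 7 weeks.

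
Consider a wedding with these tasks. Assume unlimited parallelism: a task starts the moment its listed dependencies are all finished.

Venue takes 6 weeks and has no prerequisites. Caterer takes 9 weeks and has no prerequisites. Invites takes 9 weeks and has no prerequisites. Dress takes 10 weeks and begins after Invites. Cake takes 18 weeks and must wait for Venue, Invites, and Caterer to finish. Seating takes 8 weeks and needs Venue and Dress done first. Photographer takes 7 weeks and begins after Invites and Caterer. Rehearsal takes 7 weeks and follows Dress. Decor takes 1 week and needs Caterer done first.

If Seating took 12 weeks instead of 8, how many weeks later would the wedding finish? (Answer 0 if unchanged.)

4

Actual critical path: Invites→Dress→Seating = 9+10+8 = 27 ⇒ 27 weeks.
Seating is on the critical path; changing it to 12 makes that path 31 weeks.
That remains the longest chain; total 31 weeks.
Change in finish: 31 − 27 = +4 weeks.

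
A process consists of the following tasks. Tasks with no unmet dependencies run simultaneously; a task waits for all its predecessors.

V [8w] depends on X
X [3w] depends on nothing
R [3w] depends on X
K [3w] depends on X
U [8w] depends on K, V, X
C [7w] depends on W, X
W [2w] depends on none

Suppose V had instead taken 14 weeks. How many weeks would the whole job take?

25

Actual critical path: X→V→U = 3+8+8 = 19 ⇒ 19 weeks.
V is on the critical path; changing it to 14 makes that path 25 weeks.
That remains the longest chain; total 25 weeks.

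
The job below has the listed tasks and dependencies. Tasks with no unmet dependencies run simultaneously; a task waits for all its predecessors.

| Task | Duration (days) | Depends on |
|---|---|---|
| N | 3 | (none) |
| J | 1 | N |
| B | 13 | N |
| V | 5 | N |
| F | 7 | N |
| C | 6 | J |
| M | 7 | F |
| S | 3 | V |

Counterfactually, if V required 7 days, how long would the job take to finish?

17

The binding path is N→F→M = 3+7+7 = 17; finish at 17 days.
The longest path through V is only 11 days, so V has float 6.
The critical path is still N→F→M; finish is now 17 days.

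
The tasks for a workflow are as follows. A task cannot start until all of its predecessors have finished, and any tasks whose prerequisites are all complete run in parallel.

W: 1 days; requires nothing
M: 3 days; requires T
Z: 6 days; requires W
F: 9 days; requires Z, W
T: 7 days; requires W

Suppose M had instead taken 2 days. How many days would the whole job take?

Baseline: W→Z→F = 1+6+9 = 16 → 16 days.
The longest path through M is only 11 days, so M has float 5.
That remains the longest chain; total 16 days.

16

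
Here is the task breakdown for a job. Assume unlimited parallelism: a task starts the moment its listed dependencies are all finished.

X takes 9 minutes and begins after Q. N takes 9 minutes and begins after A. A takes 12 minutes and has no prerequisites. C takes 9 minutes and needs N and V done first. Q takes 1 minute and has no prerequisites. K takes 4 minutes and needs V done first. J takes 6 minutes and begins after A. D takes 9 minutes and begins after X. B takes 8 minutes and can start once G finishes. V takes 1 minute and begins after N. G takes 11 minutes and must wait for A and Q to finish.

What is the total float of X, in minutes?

The longest chain is A→G→B = 12+11+8 = 31; overall finish 31 minutes.
The longest chain containing X totals 19 minutes.
Float = 31 − 19 = 12.

12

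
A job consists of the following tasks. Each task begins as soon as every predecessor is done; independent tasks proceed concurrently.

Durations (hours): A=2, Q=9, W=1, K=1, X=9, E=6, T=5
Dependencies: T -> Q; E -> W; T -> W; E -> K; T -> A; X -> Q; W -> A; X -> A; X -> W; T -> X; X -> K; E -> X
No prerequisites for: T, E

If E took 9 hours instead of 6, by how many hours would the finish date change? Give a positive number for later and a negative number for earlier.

3

Baseline: E→X→Q = 6+9+9 = 24 → 24 hours.
E lies on that path, so at 9 hours the path becomes 27 hours.
The critical path is still E→X→Q; finish is now 27 hours.
Change in finish: 27 − 24 = +3 hours.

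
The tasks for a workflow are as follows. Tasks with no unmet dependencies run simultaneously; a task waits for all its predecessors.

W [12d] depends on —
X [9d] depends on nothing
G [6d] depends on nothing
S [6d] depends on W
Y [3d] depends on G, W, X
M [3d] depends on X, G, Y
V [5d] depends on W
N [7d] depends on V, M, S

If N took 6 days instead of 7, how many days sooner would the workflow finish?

As given, the longest chain is W→S→N = 12+6+7 = 25, so the finish is 25 days.
Since N is critical, the -1 change carries straight to that chain (now 24 days).
No other chain overtakes it, so the finish is 24 days.
Change in finish: 24 − 25 = -1 days.

1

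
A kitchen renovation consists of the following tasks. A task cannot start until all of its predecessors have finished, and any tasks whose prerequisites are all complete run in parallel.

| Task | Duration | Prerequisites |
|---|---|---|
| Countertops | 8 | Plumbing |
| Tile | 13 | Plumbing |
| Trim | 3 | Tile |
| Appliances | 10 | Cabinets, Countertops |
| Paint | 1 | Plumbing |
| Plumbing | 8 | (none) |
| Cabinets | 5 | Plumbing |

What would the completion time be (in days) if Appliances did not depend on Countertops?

Original critical path: Plumbing→Countertops→Appliances = 8+8+10 = 26 ⇒ 26 days.
Without Countertops→Appliances, Appliances's earliest start moves from 16 to 13.
The longest chain is now Plumbing→Tile→Trim = 8+13+3 = 24, so the job takes 24 days.

24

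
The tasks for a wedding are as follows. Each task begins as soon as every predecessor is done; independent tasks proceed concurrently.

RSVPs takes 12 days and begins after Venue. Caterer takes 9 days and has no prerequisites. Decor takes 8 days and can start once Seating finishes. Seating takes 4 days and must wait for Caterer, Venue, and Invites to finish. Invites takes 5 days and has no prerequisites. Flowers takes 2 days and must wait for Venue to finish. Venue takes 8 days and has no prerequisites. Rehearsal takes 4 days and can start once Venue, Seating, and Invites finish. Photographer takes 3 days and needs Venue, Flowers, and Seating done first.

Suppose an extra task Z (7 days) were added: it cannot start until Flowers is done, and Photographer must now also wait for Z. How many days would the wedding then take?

Originally the wedding takes 21 days.
With Z inserted, Photographer now waits for max(Venue, Flowers, Seating, Z).
New critical path: Caterer→Seating→Decor = 9+4+8 = 21 ⇒ 21 days.

21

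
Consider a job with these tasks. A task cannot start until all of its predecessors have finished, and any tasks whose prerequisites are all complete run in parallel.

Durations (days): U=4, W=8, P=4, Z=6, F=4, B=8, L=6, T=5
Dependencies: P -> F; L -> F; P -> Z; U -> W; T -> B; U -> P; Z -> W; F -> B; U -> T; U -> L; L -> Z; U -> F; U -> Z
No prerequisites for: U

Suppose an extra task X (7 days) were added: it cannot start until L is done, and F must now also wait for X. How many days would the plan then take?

29

Originally the plan takes 24 days.
With X inserted, F now waits for max(L, U, P, X).
New critical path: U→L→X→F→B = 4+6+7+4+8 = 29 ⇒ 29 days.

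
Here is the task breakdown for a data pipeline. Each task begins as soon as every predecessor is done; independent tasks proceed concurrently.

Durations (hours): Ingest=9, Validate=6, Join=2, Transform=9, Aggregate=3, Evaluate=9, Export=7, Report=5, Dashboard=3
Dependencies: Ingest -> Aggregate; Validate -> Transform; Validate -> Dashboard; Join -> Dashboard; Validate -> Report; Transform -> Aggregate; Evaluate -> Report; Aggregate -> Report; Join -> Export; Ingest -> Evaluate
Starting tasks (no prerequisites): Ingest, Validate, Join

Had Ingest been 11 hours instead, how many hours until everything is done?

25

As given, the longest chain is Ingest→Evaluate→Report = 9+9+5 = 23, so the finish is 23 hours.
Since Ingest is critical, the +2 change carries straight to that chain (now 25 hours).
The critical path is still Ingest→Evaluate→Report; finish is now 25 hours.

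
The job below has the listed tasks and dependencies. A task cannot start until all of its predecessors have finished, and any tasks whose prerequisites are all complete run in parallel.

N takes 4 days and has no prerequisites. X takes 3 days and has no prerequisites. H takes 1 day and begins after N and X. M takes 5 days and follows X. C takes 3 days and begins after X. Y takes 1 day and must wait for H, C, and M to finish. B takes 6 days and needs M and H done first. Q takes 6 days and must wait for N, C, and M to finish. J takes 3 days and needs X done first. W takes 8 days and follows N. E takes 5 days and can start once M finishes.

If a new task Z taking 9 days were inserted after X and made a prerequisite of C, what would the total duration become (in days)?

21

Originally the project takes 14 days.
With Z inserted, C now waits for max(X, Z).
New critical path: X→Z→C→Q = 3+9+3+6 = 21 ⇒ 21 days.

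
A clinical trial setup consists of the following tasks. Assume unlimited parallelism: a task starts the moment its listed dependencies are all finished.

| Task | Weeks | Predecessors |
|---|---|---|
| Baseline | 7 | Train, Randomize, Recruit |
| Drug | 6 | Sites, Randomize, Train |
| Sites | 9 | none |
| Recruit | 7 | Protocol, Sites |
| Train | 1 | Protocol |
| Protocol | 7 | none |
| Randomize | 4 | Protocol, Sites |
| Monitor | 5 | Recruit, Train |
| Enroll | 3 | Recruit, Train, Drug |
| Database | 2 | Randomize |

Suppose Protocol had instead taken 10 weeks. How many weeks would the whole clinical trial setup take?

24

As given, the longest chain is Sites→Recruit→Baseline = 9+7+7 = 23, so the finish is 23 weeks.
Protocol is off the critical path — its longest chain is 21 weeks, giving 2 of slack.
The binding chain switches to Protocol→Recruit→Baseline = 10+7+7 = 24; finish 24 weeks.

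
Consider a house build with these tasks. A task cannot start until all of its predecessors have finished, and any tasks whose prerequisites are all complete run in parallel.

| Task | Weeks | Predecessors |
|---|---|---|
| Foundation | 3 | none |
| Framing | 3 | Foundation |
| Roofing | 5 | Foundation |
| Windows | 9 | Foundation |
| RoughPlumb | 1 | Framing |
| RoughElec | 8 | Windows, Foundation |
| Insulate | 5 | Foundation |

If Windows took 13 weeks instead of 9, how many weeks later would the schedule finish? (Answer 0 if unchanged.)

Critical path before the change: Foundation→Windows→RoughElec = 3+9+8 = 20 giving 20 weeks.
Since Windows is critical, the +4 change carries straight to that chain (now 24 weeks).
The critical path is still Foundation→Windows→RoughElec; finish is now 24 weeks.
Change in finish: 24 − 20 = +4 weeks.

4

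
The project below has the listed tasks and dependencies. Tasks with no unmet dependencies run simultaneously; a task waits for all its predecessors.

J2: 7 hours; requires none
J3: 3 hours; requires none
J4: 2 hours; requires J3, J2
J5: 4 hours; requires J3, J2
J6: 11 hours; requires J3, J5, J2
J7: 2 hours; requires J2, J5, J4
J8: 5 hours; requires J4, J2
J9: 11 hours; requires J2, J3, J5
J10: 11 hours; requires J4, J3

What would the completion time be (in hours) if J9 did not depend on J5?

Original critical path: J2→J5→J6 = 7+4+11 = 22 ⇒ 22 hours.
Without J5→J9, J9's earliest start moves from 11 to 7.
After: J2→J5→J6 = 7+4+11 = 22 → 22 hours.

22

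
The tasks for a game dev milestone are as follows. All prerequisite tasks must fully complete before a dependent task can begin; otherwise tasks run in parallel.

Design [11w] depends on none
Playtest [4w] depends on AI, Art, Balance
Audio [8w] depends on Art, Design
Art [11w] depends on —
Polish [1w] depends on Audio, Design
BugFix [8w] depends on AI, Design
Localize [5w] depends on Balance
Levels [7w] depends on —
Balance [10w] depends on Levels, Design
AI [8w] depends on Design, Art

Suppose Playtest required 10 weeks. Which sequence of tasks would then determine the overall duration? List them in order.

As given, the longest chain is Design→AI→BugFix = 11+8+8 = 27, so the finish is 27 weeks.
Playtest has 2 weeks of float (longest path through it is 25).
New critical path: Design→Balance→Playtest = 11+10+10 = 31 ⇒ 31 weeks.

Design, Balance, Playtest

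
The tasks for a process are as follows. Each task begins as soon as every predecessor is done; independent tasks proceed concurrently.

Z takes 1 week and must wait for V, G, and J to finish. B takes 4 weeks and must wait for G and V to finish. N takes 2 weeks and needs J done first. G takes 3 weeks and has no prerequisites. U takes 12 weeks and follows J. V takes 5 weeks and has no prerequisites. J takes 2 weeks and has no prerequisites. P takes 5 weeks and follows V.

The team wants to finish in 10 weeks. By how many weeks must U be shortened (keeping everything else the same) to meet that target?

4

Current finish: 14 weeks; target: 10.
U is on every critical path, so each week cut from U cuts the finish by one (this holds down to a finish of 10).
Need 14 − 10 = 4 weeks off U → U becomes 8 weeks, finish becomes 10.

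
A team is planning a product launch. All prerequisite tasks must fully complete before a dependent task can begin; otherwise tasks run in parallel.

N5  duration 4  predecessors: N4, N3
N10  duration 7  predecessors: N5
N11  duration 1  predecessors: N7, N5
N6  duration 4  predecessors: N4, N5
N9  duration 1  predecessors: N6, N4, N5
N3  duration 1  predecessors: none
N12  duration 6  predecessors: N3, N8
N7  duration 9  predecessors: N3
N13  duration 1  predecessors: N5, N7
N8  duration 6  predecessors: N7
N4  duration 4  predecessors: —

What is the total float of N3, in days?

0

Critical path: N3→N7→N8→N12 = 1+9+6+6 = 22, so the finish is 22 days.
Longest path through N3: 22 days (earliest finish 1, latest finish 1).
Float = 22 − 22 = 0.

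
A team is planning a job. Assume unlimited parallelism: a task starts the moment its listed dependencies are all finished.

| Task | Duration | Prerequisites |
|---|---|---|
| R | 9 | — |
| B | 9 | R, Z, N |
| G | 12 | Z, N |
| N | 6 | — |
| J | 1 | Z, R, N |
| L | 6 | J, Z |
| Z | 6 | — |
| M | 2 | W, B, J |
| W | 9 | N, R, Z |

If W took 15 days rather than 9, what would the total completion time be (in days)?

Baseline: R→W→M = 9+9+2 = 20 → 20 days.
W is on the critical path; changing it to 15 makes that path 26 days.
No other chain overtakes it, so the finish is 26 days.

26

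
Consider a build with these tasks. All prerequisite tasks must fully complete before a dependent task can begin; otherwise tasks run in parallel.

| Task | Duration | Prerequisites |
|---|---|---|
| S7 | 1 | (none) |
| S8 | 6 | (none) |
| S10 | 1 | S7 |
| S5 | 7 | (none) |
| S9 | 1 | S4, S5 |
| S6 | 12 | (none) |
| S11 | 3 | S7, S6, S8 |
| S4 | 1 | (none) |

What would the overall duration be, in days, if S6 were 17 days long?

Actual critical path: S6→S11 = 12+3 = 15 ⇒ 15 days.
S6 lies on that path, so at 17 days the path becomes 20 days.
The critical path is still S6→S11; finish is now 20 days.

20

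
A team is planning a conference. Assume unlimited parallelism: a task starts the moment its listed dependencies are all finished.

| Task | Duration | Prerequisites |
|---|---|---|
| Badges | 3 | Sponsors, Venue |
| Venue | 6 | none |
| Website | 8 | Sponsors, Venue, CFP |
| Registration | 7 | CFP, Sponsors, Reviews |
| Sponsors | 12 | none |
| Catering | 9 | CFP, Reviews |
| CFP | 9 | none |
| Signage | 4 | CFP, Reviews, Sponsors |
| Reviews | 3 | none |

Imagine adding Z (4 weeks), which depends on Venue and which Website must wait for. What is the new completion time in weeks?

Originally the project takes 20 weeks.
With Z inserted, Website now waits for max(Sponsors, Venue, CFP, Z).
New critical path: Sponsors→Website = 12+8 = 20 ⇒ 20 weeks.

20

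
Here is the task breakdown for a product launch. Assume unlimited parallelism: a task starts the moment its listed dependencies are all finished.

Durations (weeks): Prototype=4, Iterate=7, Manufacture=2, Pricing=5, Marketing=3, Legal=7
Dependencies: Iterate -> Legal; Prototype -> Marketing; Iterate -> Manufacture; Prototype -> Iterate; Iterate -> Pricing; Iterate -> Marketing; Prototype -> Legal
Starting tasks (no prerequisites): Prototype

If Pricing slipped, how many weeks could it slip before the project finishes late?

2

Critical path: Prototype→Iterate→Legal = 4+7+7 = 18, so the finish is 18 weeks.
The longest chain containing Pricing totals 16 weeks.
Float = 18 − 16 = 2.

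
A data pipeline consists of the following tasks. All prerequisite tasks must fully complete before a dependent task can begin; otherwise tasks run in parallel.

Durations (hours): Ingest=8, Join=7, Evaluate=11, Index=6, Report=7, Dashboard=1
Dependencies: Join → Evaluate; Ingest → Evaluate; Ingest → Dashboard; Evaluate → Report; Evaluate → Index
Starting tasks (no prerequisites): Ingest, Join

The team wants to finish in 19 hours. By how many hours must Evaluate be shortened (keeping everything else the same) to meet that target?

Current finish: 26 hours; target: 19.
Evaluate is on every critical path, so each hour cut from Evaluate cuts the finish by one (this holds down to a finish of 16).
Need 26 − 19 = 7 hours off Evaluate → Evaluate becomes 4 hours, finish becomes 19.

7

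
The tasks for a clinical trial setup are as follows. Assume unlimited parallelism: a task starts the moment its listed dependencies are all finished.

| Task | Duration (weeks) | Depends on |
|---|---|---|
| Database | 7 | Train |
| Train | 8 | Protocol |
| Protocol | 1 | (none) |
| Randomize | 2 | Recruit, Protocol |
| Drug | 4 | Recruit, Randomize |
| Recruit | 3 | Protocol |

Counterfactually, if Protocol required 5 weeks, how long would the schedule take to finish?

20

Critical path before the change: Protocol→Train→Database = 1+8+7 = 16 giving 16 weeks.
Since Protocol is critical, the +4 change carries straight to that chain (now 20 weeks).
The critical path is still Protocol→Train→Database; finish is now 20 weeks.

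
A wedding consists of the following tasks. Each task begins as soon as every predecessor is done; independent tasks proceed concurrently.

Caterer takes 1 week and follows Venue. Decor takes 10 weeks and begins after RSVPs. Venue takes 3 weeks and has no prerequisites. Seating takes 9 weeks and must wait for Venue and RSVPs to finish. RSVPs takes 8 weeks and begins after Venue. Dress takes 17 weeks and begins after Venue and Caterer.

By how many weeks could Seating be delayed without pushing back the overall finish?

1

The longest chain is Venue→Caterer→Dress = 3+1+17 = 21; overall finish 21 weeks.
Seating finishes as early as 20 and must finish by 21.
Float = 21 − 20 = 1.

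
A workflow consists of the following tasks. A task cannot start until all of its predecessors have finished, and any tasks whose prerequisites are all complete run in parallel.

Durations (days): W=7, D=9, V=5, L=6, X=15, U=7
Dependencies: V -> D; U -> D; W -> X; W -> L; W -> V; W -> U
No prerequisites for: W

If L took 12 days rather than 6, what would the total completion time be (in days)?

The binding path is W→U→D = 7+7+9 = 23; finish at 23 days.
L is off the critical path — its longest chain is 13 days, giving 10 of slack.
No other chain overtakes it, so the finish is 23 days.

23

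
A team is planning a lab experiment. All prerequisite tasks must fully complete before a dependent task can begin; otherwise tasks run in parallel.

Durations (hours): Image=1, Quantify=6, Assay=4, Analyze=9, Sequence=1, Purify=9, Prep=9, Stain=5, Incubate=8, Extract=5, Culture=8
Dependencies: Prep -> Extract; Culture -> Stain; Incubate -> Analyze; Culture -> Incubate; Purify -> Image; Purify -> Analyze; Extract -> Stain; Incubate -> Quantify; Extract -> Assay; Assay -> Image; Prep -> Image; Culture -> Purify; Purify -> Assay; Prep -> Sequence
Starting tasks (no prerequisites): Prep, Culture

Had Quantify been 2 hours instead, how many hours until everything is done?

26

Critical path before the change: Culture→Purify→Analyze = 8+9+9 = 26 giving 26 hours.
Quantify is off the critical path — its longest chain is 22 hours, giving 4 of slack.
The critical path is still Culture→Purify→Analyze; finish is now 26 hours.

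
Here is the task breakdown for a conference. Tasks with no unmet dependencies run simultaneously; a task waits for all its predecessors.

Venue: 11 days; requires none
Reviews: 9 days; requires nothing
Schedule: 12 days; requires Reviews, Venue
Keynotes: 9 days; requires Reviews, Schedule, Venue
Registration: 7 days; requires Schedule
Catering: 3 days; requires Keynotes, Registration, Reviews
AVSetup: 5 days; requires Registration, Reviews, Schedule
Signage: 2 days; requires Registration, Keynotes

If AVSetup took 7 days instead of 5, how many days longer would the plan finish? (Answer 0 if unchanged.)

2

Actual critical path: Venue→Schedule→Registration→AVSetup = 11+12+7+5 = 35 ⇒ 35 days.
AVSetup is on the critical path; changing it to 7 makes that path 37 days.
No other chain overtakes it, so the finish is 37 days.
Change in finish: 37 − 35 = +2 days.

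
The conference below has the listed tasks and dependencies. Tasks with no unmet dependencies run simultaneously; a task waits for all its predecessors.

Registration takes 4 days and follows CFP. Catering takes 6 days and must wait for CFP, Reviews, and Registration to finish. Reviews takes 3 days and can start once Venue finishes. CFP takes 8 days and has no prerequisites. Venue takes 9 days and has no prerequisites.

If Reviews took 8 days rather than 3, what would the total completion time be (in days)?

As given, the longest chain is Venue→Reviews→Catering = 9+3+6 = 18, so the finish is 18 days.
Reviews is on the critical path; changing it to 8 makes that path 23 days.
No other chain overtakes it, so the finish is 23 days.

23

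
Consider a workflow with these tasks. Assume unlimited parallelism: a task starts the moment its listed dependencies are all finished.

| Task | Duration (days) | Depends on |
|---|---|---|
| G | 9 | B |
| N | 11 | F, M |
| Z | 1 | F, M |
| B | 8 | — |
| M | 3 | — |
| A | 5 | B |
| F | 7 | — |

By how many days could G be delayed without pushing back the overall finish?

1

The longest chain is F→N = 7+11 = 18; overall finish 18 days.
Longest path through G: 17 days (earliest finish 17, latest finish 18).
So G can slip 18 − 17 = 1 day.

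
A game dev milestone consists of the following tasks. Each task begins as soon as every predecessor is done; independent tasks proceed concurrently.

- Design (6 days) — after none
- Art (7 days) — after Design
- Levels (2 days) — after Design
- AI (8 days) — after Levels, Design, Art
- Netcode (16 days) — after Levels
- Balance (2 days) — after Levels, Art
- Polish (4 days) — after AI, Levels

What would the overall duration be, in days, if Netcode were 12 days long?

Critical path before the change: Design→Art→AI→Polish = 6+7+8+4 = 25 giving 25 days.
Netcode has 1 day of float (longest path through it is 24).
No other chain overtakes it, so the finish is 25 days.

25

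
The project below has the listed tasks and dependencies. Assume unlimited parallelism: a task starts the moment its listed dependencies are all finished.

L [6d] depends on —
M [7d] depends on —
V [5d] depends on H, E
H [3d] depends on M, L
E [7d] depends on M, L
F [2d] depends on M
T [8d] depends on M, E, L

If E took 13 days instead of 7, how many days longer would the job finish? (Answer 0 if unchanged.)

The binding path is M→E→T = 7+7+8 = 22; finish at 22 days.
E lies on that path, so at 13 days the path becomes 28 days.
No other chain overtakes it, so the finish is 28 days.
Change in finish: 28 − 22 = +6 days.

6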